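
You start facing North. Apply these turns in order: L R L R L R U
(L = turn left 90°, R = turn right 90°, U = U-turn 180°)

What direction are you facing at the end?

Start: North
  L (left (90° counter-clockwise)) -> West
  R (right (90° clockwise)) -> North
  L (left (90° counter-clockwise)) -> West
  R (right (90° clockwise)) -> North
  L (left (90° counter-clockwise)) -> West
  R (right (90° clockwise)) -> North
  U (U-turn (180°)) -> South
Final: South

Answer: Final heading: South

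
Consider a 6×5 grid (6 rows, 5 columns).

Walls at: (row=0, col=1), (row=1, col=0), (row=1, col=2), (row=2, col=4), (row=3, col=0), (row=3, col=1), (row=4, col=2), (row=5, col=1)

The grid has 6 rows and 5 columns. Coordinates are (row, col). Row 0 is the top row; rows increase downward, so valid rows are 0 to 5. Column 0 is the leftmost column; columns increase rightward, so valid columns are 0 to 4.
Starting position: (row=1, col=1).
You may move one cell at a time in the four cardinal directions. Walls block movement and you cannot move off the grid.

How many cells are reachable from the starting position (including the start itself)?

Answer: Reachable cells: 18

Derivation:
BFS flood-fill from (row=1, col=1):
  Distance 0: (row=1, col=1)
  Distance 1: (row=2, col=1)
  Distance 2: (row=2, col=0), (row=2, col=2)
  Distance 3: (row=2, col=3), (row=3, col=2)
  Distance 4: (row=1, col=3), (row=3, col=3)
  Distance 5: (row=0, col=3), (row=1, col=4), (row=3, col=4), (row=4, col=3)
  Distance 6: (row=0, col=2), (row=0, col=4), (row=4, col=4), (row=5, col=3)
  Distance 7: (row=5, col=2), (row=5, col=4)
Total reachable: 18 (grid has 22 open cells total)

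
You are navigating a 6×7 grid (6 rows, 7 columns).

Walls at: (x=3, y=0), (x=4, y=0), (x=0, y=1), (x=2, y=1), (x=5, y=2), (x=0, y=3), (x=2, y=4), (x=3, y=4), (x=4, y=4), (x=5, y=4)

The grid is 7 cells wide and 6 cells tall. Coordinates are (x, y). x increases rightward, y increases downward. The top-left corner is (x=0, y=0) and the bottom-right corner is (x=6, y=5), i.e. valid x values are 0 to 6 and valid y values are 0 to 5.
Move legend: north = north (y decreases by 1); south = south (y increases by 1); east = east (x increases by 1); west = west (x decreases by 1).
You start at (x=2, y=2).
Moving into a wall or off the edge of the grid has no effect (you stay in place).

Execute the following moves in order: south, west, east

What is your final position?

Answer: Final position: (x=2, y=3)

Derivation:
Start: (x=2, y=2)
  south (south): (x=2, y=2) -> (x=2, y=3)
  west (west): (x=2, y=3) -> (x=1, y=3)
  east (east): (x=1, y=3) -> (x=2, y=3)
Final: (x=2, y=3)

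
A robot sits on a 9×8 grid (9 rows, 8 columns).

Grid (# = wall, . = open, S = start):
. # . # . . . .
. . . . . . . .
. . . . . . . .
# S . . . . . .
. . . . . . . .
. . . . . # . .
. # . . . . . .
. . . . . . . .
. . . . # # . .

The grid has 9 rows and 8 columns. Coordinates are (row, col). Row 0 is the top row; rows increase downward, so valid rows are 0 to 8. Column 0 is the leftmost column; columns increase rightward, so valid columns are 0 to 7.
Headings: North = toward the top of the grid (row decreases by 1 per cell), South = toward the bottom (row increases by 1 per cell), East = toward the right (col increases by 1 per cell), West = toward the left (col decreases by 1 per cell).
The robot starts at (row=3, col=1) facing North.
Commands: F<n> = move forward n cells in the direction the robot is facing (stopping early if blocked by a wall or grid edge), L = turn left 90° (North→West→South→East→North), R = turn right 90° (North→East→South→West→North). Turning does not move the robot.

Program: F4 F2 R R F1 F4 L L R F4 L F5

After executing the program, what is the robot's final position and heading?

Start: (row=3, col=1), facing North
  F4: move forward 2/4 (blocked), now at (row=1, col=1)
  F2: move forward 0/2 (blocked), now at (row=1, col=1)
  R: turn right, now facing East
  R: turn right, now facing South
  F1: move forward 1, now at (row=2, col=1)
  F4: move forward 3/4 (blocked), now at (row=5, col=1)
  L: turn left, now facing East
  L: turn left, now facing North
  R: turn right, now facing East
  F4: move forward 3/4 (blocked), now at (row=5, col=4)
  L: turn left, now facing North
  F5: move forward 5, now at (row=0, col=4)
Final: (row=0, col=4), facing North

Answer: Final position: (row=0, col=4), facing North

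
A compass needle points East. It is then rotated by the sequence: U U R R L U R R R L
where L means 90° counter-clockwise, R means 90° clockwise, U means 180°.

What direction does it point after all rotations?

Answer: Final heading: South

Derivation:
Start: East
  U (U-turn (180°)) -> West
  U (U-turn (180°)) -> East
  R (right (90° clockwise)) -> South
  R (right (90° clockwise)) -> West
  L (left (90° counter-clockwise)) -> South
  U (U-turn (180°)) -> North
  R (right (90° clockwise)) -> East
  R (right (90° clockwise)) -> South
  R (right (90° clockwise)) -> West
  L (left (90° counter-clockwise)) -> South
Final: South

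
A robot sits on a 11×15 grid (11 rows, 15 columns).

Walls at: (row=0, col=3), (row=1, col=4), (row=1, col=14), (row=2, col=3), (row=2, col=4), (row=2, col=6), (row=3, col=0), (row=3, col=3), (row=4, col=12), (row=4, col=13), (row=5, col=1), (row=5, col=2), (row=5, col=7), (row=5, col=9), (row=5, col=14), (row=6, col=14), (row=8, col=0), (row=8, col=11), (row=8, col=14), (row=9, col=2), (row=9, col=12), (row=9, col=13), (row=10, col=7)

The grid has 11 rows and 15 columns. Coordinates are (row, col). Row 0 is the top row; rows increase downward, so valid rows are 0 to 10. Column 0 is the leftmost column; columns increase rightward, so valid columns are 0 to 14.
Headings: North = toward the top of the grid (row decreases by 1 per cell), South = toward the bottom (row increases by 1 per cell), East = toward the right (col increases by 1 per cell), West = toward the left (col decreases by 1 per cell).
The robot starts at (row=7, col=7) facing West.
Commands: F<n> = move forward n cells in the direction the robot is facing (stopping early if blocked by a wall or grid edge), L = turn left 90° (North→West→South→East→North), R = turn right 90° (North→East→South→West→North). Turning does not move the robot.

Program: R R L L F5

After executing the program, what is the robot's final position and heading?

Start: (row=7, col=7), facing West
  R: turn right, now facing North
  R: turn right, now facing East
  L: turn left, now facing North
  L: turn left, now facing West
  F5: move forward 5, now at (row=7, col=2)
Final: (row=7, col=2), facing West

Answer: Final position: (row=7, col=2), facing West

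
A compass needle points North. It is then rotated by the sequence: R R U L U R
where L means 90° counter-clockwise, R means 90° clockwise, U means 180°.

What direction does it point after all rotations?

Start: North
  R (right (90° clockwise)) -> East
  R (right (90° clockwise)) -> South
  U (U-turn (180°)) -> North
  L (left (90° counter-clockwise)) -> West
  U (U-turn (180°)) -> East
  R (right (90° clockwise)) -> South
Final: South

Answer: Final heading: South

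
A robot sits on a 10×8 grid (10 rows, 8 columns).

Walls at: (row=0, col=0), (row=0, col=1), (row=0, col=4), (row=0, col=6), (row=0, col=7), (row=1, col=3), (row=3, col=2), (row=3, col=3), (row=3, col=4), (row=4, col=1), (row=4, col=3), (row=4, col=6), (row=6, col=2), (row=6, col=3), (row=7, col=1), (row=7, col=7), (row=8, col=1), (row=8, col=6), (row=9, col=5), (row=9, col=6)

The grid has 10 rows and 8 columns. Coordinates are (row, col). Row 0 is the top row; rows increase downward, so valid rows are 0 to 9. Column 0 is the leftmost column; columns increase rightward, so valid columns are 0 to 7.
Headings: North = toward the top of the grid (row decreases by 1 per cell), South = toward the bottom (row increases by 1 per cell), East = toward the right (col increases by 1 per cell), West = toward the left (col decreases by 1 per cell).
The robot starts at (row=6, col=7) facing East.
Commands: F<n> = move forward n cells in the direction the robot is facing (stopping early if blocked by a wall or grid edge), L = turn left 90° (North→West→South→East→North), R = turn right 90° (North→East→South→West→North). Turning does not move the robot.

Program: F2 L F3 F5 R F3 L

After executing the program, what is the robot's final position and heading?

Answer: Final position: (row=1, col=7), facing North

Derivation:
Start: (row=6, col=7), facing East
  F2: move forward 0/2 (blocked), now at (row=6, col=7)
  L: turn left, now facing North
  F3: move forward 3, now at (row=3, col=7)
  F5: move forward 2/5 (blocked), now at (row=1, col=7)
  R: turn right, now facing East
  F3: move forward 0/3 (blocked), now at (row=1, col=7)
  L: turn left, now facing North
Final: (row=1, col=7), facing North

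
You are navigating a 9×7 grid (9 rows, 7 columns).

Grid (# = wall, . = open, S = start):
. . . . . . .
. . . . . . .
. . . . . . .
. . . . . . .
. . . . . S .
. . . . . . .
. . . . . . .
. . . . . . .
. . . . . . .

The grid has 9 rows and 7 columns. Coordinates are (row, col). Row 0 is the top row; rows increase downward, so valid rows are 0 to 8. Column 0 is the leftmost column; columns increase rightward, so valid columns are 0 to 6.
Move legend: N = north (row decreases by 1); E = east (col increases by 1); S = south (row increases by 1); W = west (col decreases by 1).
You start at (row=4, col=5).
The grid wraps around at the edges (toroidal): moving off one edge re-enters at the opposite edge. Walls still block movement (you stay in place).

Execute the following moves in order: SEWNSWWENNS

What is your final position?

Start: (row=4, col=5)
  S (south): (row=4, col=5) -> (row=5, col=5)
  E (east): (row=5, col=5) -> (row=5, col=6)
  W (west): (row=5, col=6) -> (row=5, col=5)
  N (north): (row=5, col=5) -> (row=4, col=5)
  S (south): (row=4, col=5) -> (row=5, col=5)
  W (west): (row=5, col=5) -> (row=5, col=4)
  W (west): (row=5, col=4) -> (row=5, col=3)
  E (east): (row=5, col=3) -> (row=5, col=4)
  N (north): (row=5, col=4) -> (row=4, col=4)
  N (north): (row=4, col=4) -> (row=3, col=4)
  S (south): (row=3, col=4) -> (row=4, col=4)
Final: (row=4, col=4)

Answer: Final position: (row=4, col=4)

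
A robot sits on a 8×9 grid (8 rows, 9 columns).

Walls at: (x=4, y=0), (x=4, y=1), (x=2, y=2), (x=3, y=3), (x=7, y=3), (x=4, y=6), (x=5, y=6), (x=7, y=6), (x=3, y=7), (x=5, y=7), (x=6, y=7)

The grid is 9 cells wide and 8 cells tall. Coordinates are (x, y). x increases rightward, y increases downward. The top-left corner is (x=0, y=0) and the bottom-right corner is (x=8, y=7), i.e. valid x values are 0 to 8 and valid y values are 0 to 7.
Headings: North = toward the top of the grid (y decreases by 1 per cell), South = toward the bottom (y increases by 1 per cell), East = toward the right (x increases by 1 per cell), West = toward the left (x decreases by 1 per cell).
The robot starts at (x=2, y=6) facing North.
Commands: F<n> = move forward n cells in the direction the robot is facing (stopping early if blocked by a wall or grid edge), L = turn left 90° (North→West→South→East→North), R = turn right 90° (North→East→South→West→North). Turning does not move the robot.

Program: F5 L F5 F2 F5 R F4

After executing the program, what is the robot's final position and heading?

Start: (x=2, y=6), facing North
  F5: move forward 3/5 (blocked), now at (x=2, y=3)
  L: turn left, now facing West
  F5: move forward 2/5 (blocked), now at (x=0, y=3)
  F2: move forward 0/2 (blocked), now at (x=0, y=3)
  F5: move forward 0/5 (blocked), now at (x=0, y=3)
  R: turn right, now facing North
  F4: move forward 3/4 (blocked), now at (x=0, y=0)
Final: (x=0, y=0), facing North

Answer: Final position: (x=0, y=0), facing North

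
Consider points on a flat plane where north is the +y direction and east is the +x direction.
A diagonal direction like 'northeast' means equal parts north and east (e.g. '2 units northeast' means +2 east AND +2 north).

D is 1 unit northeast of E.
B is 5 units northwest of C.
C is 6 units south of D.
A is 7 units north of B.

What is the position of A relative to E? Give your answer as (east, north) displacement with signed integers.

Place E at the origin (east=0, north=0).
  D is 1 unit northeast of E: delta (east=+1, north=+1); D at (east=1, north=1).
  C is 6 units south of D: delta (east=+0, north=-6); C at (east=1, north=-5).
  B is 5 units northwest of C: delta (east=-5, north=+5); B at (east=-4, north=0).
  A is 7 units north of B: delta (east=+0, north=+7); A at (east=-4, north=7).
Therefore A relative to E: (east=-4, north=7).

Answer: A is at (east=-4, north=7) relative to E.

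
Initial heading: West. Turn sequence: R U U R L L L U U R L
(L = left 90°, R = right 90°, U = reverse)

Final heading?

Answer: Final heading: South

Derivation:
Start: West
  R (right (90° clockwise)) -> North
  U (U-turn (180°)) -> South
  U (U-turn (180°)) -> North
  R (right (90° clockwise)) -> East
  L (left (90° counter-clockwise)) -> North
  L (left (90° counter-clockwise)) -> West
  L (left (90° counter-clockwise)) -> South
  U (U-turn (180°)) -> North
  U (U-turn (180°)) -> South
  R (right (90° clockwise)) -> West
  L (left (90° counter-clockwise)) -> South
Final: South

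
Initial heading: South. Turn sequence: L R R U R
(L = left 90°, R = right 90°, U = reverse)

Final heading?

Answer: Final heading: South

Derivation:
Start: South
  L (left (90° counter-clockwise)) -> East
  R (right (90° clockwise)) -> South
  R (right (90° clockwise)) -> West
  U (U-turn (180°)) -> East
  R (right (90° clockwise)) -> South
Final: South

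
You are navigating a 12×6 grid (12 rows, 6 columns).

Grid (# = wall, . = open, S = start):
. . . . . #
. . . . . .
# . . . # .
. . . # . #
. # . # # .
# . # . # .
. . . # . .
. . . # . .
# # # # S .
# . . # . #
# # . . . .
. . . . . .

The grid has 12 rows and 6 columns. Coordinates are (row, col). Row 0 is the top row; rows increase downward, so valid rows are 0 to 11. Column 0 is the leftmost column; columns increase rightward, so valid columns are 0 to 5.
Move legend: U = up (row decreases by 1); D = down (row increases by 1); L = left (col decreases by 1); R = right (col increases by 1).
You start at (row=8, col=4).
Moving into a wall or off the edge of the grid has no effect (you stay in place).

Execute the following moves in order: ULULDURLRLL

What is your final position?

Answer: Final position: (row=6, col=4)

Derivation:
Start: (row=8, col=4)
  U (up): (row=8, col=4) -> (row=7, col=4)
  L (left): blocked, stay at (row=7, col=4)
  U (up): (row=7, col=4) -> (row=6, col=4)
  L (left): blocked, stay at (row=6, col=4)
  D (down): (row=6, col=4) -> (row=7, col=4)
  U (up): (row=7, col=4) -> (row=6, col=4)
  R (right): (row=6, col=4) -> (row=6, col=5)
  L (left): (row=6, col=5) -> (row=6, col=4)
  R (right): (row=6, col=4) -> (row=6, col=5)
  L (left): (row=6, col=5) -> (row=6, col=4)
  L (left): blocked, stay at (row=6, col=4)
Final: (row=6, col=4)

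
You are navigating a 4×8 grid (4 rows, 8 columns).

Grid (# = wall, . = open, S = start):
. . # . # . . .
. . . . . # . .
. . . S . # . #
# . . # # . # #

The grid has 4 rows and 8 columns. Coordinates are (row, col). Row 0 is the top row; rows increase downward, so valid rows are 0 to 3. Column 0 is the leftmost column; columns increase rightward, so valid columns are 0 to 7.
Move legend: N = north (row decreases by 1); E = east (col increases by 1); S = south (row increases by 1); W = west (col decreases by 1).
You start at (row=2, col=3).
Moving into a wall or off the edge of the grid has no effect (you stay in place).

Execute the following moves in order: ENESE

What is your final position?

Answer: Final position: (row=2, col=4)

Derivation:
Start: (row=2, col=3)
  E (east): (row=2, col=3) -> (row=2, col=4)
  N (north): (row=2, col=4) -> (row=1, col=4)
  E (east): blocked, stay at (row=1, col=4)
  S (south): (row=1, col=4) -> (row=2, col=4)
  E (east): blocked, stay at (row=2, col=4)
Final: (row=2, col=4)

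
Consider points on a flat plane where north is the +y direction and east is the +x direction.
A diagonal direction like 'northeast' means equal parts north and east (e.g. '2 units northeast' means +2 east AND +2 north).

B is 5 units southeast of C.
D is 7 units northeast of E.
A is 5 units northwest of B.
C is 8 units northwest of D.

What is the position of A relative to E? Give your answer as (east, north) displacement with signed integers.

Answer: A is at (east=-1, north=15) relative to E.

Derivation:
Place E at the origin (east=0, north=0).
  D is 7 units northeast of E: delta (east=+7, north=+7); D at (east=7, north=7).
  C is 8 units northwest of D: delta (east=-8, north=+8); C at (east=-1, north=15).
  B is 5 units southeast of C: delta (east=+5, north=-5); B at (east=4, north=10).
  A is 5 units northwest of B: delta (east=-5, north=+5); A at (east=-1, north=15).
Therefore A relative to E: (east=-1, north=15).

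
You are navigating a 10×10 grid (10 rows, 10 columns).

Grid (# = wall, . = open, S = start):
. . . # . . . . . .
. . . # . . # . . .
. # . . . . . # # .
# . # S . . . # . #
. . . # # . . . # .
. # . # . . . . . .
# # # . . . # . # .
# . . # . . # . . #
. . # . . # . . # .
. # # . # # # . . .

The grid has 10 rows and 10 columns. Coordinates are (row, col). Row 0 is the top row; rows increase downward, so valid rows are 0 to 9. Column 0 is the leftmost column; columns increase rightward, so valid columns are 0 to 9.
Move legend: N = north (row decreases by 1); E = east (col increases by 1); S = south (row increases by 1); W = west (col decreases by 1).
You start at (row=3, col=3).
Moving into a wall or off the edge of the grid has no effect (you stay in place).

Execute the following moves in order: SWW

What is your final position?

Start: (row=3, col=3)
  S (south): blocked, stay at (row=3, col=3)
  W (west): blocked, stay at (row=3, col=3)
  W (west): blocked, stay at (row=3, col=3)
Final: (row=3, col=3)

Answer: Final position: (row=3, col=3)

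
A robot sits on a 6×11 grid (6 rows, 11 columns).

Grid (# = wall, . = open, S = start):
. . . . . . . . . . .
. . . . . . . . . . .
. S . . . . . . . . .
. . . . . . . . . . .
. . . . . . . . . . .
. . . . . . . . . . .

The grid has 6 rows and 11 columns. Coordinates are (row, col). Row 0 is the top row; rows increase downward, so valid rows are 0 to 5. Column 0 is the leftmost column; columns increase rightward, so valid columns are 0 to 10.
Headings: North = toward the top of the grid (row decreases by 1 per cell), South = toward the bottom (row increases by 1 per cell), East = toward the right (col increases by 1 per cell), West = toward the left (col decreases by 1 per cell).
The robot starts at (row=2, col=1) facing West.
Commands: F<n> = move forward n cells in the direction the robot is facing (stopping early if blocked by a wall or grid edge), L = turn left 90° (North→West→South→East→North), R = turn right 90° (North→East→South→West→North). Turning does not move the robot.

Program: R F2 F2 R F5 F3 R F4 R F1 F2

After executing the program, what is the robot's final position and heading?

Answer: Final position: (row=4, col=6), facing West

Derivation:
Start: (row=2, col=1), facing West
  R: turn right, now facing North
  F2: move forward 2, now at (row=0, col=1)
  F2: move forward 0/2 (blocked), now at (row=0, col=1)
  R: turn right, now facing East
  F5: move forward 5, now at (row=0, col=6)
  F3: move forward 3, now at (row=0, col=9)
  R: turn right, now facing South
  F4: move forward 4, now at (row=4, col=9)
  R: turn right, now facing West
  F1: move forward 1, now at (row=4, col=8)
  F2: move forward 2, now at (row=4, col=6)
Final: (row=4, col=6), facing West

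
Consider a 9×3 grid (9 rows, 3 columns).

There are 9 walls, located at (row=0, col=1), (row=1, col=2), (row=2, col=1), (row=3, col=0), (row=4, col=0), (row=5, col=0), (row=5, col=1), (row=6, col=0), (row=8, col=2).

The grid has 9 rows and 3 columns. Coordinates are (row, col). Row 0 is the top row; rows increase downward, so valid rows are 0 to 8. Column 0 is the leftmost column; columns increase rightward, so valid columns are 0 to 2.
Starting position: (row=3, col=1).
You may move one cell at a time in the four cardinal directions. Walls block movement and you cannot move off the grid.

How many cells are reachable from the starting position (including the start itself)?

BFS flood-fill from (row=3, col=1):
  Distance 0: (row=3, col=1)
  Distance 1: (row=3, col=2), (row=4, col=1)
  Distance 2: (row=2, col=2), (row=4, col=2)
  Distance 3: (row=5, col=2)
  Distance 4: (row=6, col=2)
  Distance 5: (row=6, col=1), (row=7, col=2)
  Distance 6: (row=7, col=1)
  Distance 7: (row=7, col=0), (row=8, col=1)
  Distance 8: (row=8, col=0)
Total reachable: 13 (grid has 18 open cells total)

Answer: Reachable cells: 13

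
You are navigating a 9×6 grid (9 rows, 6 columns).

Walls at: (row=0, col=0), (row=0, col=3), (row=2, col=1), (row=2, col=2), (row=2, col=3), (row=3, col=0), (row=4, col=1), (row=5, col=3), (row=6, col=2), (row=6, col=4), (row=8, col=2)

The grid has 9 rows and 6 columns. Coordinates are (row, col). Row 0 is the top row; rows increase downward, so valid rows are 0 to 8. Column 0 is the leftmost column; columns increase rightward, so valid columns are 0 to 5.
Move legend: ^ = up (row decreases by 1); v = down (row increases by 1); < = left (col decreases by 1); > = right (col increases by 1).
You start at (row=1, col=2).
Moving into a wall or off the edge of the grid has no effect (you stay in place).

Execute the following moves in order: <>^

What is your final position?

Start: (row=1, col=2)
  < (left): (row=1, col=2) -> (row=1, col=1)
  > (right): (row=1, col=1) -> (row=1, col=2)
  ^ (up): (row=1, col=2) -> (row=0, col=2)
Final: (row=0, col=2)

Answer: Final position: (row=0, col=2)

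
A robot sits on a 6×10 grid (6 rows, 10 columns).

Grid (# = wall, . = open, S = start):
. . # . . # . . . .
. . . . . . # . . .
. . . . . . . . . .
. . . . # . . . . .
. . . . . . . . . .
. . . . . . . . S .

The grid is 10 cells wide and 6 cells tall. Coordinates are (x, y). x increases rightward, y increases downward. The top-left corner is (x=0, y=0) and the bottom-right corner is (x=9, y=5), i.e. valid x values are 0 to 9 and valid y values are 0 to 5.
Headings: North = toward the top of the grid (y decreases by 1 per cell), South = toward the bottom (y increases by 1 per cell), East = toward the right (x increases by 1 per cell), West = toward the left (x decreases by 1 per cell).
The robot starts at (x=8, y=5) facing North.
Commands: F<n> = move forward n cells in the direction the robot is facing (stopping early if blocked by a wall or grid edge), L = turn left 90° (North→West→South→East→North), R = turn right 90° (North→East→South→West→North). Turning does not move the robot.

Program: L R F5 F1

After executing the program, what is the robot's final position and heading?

Answer: Final position: (x=8, y=0), facing North

Derivation:
Start: (x=8, y=5), facing North
  L: turn left, now facing West
  R: turn right, now facing North
  F5: move forward 5, now at (x=8, y=0)
  F1: move forward 0/1 (blocked), now at (x=8, y=0)
Final: (x=8, y=0), facing North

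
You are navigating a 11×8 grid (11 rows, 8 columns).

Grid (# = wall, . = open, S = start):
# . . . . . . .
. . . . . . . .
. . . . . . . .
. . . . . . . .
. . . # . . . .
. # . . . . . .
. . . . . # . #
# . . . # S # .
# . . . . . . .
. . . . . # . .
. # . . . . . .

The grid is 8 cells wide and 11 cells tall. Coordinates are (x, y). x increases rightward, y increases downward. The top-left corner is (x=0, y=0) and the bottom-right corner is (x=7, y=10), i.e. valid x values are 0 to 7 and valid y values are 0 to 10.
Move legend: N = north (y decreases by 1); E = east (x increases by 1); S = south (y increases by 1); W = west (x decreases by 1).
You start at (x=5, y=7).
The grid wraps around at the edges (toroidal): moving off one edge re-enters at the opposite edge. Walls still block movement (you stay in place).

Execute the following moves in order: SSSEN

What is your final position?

Answer: Final position: (x=6, y=8)

Derivation:
Start: (x=5, y=7)
  S (south): (x=5, y=7) -> (x=5, y=8)
  S (south): blocked, stay at (x=5, y=8)
  S (south): blocked, stay at (x=5, y=8)
  E (east): (x=5, y=8) -> (x=6, y=8)
  N (north): blocked, stay at (x=6, y=8)
Final: (x=6, y=8)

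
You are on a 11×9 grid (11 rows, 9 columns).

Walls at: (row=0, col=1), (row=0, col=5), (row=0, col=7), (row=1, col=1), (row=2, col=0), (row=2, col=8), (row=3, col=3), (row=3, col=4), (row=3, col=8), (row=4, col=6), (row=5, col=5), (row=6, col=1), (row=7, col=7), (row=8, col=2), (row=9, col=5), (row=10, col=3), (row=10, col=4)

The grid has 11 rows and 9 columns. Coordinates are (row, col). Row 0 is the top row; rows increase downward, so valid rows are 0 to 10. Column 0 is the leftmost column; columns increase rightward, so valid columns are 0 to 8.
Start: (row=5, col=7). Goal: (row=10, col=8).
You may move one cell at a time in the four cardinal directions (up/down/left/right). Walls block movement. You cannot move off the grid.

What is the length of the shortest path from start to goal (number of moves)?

Answer: Shortest path length: 6

Derivation:
BFS from (row=5, col=7) until reaching (row=10, col=8):
  Distance 0: (row=5, col=7)
  Distance 1: (row=4, col=7), (row=5, col=6), (row=5, col=8), (row=6, col=7)
  Distance 2: (row=3, col=7), (row=4, col=8), (row=6, col=6), (row=6, col=8)
  Distance 3: (row=2, col=7), (row=3, col=6), (row=6, col=5), (row=7, col=6), (row=7, col=8)
  Distance 4: (row=1, col=7), (row=2, col=6), (row=3, col=5), (row=6, col=4), (row=7, col=5), (row=8, col=6), (row=8, col=8)
  Distance 5: (row=1, col=6), (row=1, col=8), (row=2, col=5), (row=4, col=5), (row=5, col=4), (row=6, col=3), (row=7, col=4), (row=8, col=5), (row=8, col=7), (row=9, col=6), (row=9, col=8)
  Distance 6: (row=0, col=6), (row=0, col=8), (row=1, col=5), (row=2, col=4), (row=4, col=4), (row=5, col=3), (row=6, col=2), (row=7, col=3), (row=8, col=4), (row=9, col=7), (row=10, col=6), (row=10, col=8)  <- goal reached here
One shortest path (6 moves): (row=5, col=7) -> (row=5, col=8) -> (row=6, col=8) -> (row=7, col=8) -> (row=8, col=8) -> (row=9, col=8) -> (row=10, col=8)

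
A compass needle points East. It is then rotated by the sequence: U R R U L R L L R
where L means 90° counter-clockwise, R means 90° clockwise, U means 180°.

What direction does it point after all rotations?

Start: East
  U (U-turn (180°)) -> West
  R (right (90° clockwise)) -> North
  R (right (90° clockwise)) -> East
  U (U-turn (180°)) -> West
  L (left (90° counter-clockwise)) -> South
  R (right (90° clockwise)) -> West
  L (left (90° counter-clockwise)) -> South
  L (left (90° counter-clockwise)) -> East
  R (right (90° clockwise)) -> South
Final: South

Answer: Final heading: South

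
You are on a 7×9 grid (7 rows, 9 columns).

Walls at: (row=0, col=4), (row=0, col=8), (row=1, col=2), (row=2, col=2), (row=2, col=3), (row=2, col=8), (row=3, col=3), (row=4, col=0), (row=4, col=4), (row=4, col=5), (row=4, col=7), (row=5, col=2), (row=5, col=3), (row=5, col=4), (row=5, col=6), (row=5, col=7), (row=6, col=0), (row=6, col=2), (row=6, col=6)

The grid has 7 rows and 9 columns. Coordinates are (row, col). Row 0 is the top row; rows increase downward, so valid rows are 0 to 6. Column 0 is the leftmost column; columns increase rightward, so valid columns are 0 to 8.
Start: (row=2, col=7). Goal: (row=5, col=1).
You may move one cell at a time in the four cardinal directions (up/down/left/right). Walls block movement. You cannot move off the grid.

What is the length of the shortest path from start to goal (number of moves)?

Answer: Shortest path length: 13

Derivation:
BFS from (row=2, col=7) until reaching (row=5, col=1):
  Distance 0: (row=2, col=7)
  Distance 1: (row=1, col=7), (row=2, col=6), (row=3, col=7)
  Distance 2: (row=0, col=7), (row=1, col=6), (row=1, col=8), (row=2, col=5), (row=3, col=6), (row=3, col=8)
  Distance 3: (row=0, col=6), (row=1, col=5), (row=2, col=4), (row=3, col=5), (row=4, col=6), (row=4, col=8)
  Distance 4: (row=0, col=5), (row=1, col=4), (row=3, col=4), (row=5, col=8)
  Distance 5: (row=1, col=3), (row=6, col=8)
  Distance 6: (row=0, col=3), (row=6, col=7)
  Distance 7: (row=0, col=2)
  Distance 8: (row=0, col=1)
  Distance 9: (row=0, col=0), (row=1, col=1)
  Distance 10: (row=1, col=0), (row=2, col=1)
  Distance 11: (row=2, col=0), (row=3, col=1)
  Distance 12: (row=3, col=0), (row=3, col=2), (row=4, col=1)
  Distance 13: (row=4, col=2), (row=5, col=1)  <- goal reached here
One shortest path (13 moves): (row=2, col=7) -> (row=2, col=6) -> (row=2, col=5) -> (row=2, col=4) -> (row=1, col=4) -> (row=1, col=3) -> (row=0, col=3) -> (row=0, col=2) -> (row=0, col=1) -> (row=1, col=1) -> (row=2, col=1) -> (row=3, col=1) -> (row=4, col=1) -> (row=5, col=1)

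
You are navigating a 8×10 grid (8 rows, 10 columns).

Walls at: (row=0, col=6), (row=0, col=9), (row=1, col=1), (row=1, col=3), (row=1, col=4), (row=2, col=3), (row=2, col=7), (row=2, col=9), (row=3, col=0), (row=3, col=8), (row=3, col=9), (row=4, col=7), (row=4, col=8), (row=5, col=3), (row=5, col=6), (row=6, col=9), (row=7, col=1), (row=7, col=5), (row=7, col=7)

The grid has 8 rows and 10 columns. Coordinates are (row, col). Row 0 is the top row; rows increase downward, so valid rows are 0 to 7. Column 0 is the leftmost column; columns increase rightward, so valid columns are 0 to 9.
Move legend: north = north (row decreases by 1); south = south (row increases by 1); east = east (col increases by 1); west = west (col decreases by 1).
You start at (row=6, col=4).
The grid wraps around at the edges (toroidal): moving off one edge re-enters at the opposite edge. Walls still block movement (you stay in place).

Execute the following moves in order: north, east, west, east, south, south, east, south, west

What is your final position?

Start: (row=6, col=4)
  north (north): (row=6, col=4) -> (row=5, col=4)
  east (east): (row=5, col=4) -> (row=5, col=5)
  west (west): (row=5, col=5) -> (row=5, col=4)
  east (east): (row=5, col=4) -> (row=5, col=5)
  south (south): (row=5, col=5) -> (row=6, col=5)
  south (south): blocked, stay at (row=6, col=5)
  east (east): (row=6, col=5) -> (row=6, col=6)
  south (south): (row=6, col=6) -> (row=7, col=6)
  west (west): blocked, stay at (row=7, col=6)
Final: (row=7, col=6)

Answer: Final position: (row=7, col=6)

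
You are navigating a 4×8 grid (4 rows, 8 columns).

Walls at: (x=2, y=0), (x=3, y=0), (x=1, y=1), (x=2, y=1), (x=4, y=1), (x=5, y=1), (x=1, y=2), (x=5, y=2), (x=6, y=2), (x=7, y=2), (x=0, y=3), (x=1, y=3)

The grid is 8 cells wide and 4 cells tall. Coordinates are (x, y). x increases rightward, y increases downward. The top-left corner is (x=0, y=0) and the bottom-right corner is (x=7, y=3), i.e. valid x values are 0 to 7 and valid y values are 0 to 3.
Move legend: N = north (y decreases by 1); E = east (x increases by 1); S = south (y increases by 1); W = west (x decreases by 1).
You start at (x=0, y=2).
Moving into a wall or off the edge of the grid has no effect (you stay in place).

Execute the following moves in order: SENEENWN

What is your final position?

Start: (x=0, y=2)
  S (south): blocked, stay at (x=0, y=2)
  E (east): blocked, stay at (x=0, y=2)
  N (north): (x=0, y=2) -> (x=0, y=1)
  E (east): blocked, stay at (x=0, y=1)
  E (east): blocked, stay at (x=0, y=1)
  N (north): (x=0, y=1) -> (x=0, y=0)
  W (west): blocked, stay at (x=0, y=0)
  N (north): blocked, stay at (x=0, y=0)
Final: (x=0, y=0)

Answer: Final position: (x=0, y=0)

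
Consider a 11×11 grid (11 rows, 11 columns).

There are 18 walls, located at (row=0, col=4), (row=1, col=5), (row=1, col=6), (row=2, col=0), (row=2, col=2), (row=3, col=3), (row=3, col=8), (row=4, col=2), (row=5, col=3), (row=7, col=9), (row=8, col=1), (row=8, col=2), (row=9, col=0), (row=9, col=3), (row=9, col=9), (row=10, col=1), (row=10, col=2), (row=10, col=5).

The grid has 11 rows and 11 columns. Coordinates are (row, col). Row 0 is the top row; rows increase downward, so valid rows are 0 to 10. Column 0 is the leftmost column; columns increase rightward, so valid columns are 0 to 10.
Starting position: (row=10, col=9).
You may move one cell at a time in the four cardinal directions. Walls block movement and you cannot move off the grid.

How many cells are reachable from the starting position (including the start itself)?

BFS flood-fill from (row=10, col=9):
  Distance 0: (row=10, col=9)
  Distance 1: (row=10, col=8), (row=10, col=10)
  Distance 2: (row=9, col=8), (row=9, col=10), (row=10, col=7)
  Distance 3: (row=8, col=8), (row=8, col=10), (row=9, col=7), (row=10, col=6)
  Distance 4: (row=7, col=8), (row=7, col=10), (row=8, col=7), (row=8, col=9), (row=9, col=6)
  Distance 5: (row=6, col=8), (row=6, col=10), (row=7, col=7), (row=8, col=6), (row=9, col=5)
  Distance 6: (row=5, col=8), (row=5, col=10), (row=6, col=7), (row=6, col=9), (row=7, col=6), (row=8, col=5), (row=9, col=4)
  Distance 7: (row=4, col=8), (row=4, col=10), (row=5, col=7), (row=5, col=9), (row=6, col=6), (row=7, col=5), (row=8, col=4), (row=10, col=4)
  Distance 8: (row=3, col=10), (row=4, col=7), (row=4, col=9), (row=5, col=6), (row=6, col=5), (row=7, col=4), (row=8, col=3), (row=10, col=3)
  Distance 9: (row=2, col=10), (row=3, col=7), (row=3, col=9), (row=4, col=6), (row=5, col=5), (row=6, col=4), (row=7, col=3)
  Distance 10: (row=1, col=10), (row=2, col=7), (row=2, col=9), (row=3, col=6), (row=4, col=5), (row=5, col=4), (row=6, col=3), (row=7, col=2)
  Distance 11: (row=0, col=10), (row=1, col=7), (row=1, col=9), (row=2, col=6), (row=2, col=8), (row=3, col=5), (row=4, col=4), (row=6, col=2), (row=7, col=1)
  Distance 12: (row=0, col=7), (row=0, col=9), (row=1, col=8), (row=2, col=5), (row=3, col=4), (row=4, col=3), (row=5, col=2), (row=6, col=1), (row=7, col=0)
  Distance 13: (row=0, col=6), (row=0, col=8), (row=2, col=4), (row=5, col=1), (row=6, col=0), (row=8, col=0)
  Distance 14: (row=0, col=5), (row=1, col=4), (row=2, col=3), (row=4, col=1), (row=5, col=0)
  Distance 15: (row=1, col=3), (row=3, col=1), (row=4, col=0)
  Distance 16: (row=0, col=3), (row=1, col=2), (row=2, col=1), (row=3, col=0), (row=3, col=2)
  Distance 17: (row=0, col=2), (row=1, col=1)
  Distance 18: (row=0, col=1), (row=1, col=0)
  Distance 19: (row=0, col=0)
Total reachable: 100 (grid has 103 open cells total)

Answer: Reachable cells: 100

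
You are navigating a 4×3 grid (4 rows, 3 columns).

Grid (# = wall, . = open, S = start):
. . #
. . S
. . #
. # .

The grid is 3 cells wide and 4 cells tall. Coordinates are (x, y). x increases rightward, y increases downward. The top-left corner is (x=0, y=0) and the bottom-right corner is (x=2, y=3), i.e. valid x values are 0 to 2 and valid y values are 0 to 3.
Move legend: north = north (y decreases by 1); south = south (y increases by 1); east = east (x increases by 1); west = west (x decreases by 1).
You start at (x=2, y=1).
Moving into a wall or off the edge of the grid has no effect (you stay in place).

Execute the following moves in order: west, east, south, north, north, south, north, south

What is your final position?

Start: (x=2, y=1)
  west (west): (x=2, y=1) -> (x=1, y=1)
  east (east): (x=1, y=1) -> (x=2, y=1)
  south (south): blocked, stay at (x=2, y=1)
  north (north): blocked, stay at (x=2, y=1)
  north (north): blocked, stay at (x=2, y=1)
  south (south): blocked, stay at (x=2, y=1)
  north (north): blocked, stay at (x=2, y=1)
  south (south): blocked, stay at (x=2, y=1)
Final: (x=2, y=1)

Answer: Final position: (x=2, y=1)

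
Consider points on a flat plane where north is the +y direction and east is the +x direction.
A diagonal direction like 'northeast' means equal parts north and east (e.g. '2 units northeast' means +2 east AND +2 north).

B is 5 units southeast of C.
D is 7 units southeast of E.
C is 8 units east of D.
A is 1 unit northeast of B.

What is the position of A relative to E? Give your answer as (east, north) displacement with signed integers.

Place E at the origin (east=0, north=0).
  D is 7 units southeast of E: delta (east=+7, north=-7); D at (east=7, north=-7).
  C is 8 units east of D: delta (east=+8, north=+0); C at (east=15, north=-7).
  B is 5 units southeast of C: delta (east=+5, north=-5); B at (east=20, north=-12).
  A is 1 unit northeast of B: delta (east=+1, north=+1); A at (east=21, north=-11).
Therefore A relative to E: (east=21, north=-11).

Answer: A is at (east=21, north=-11) relative to E.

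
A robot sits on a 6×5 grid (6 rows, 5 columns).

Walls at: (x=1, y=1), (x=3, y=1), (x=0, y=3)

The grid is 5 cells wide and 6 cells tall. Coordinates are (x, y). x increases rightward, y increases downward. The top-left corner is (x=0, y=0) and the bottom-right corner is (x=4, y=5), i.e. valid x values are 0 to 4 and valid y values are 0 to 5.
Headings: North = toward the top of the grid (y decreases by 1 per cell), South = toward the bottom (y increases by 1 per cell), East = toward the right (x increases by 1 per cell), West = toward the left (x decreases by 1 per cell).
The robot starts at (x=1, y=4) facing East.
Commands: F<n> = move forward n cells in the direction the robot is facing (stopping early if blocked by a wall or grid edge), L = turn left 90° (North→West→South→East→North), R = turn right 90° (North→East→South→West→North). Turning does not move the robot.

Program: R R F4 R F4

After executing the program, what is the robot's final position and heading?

Start: (x=1, y=4), facing East
  R: turn right, now facing South
  R: turn right, now facing West
  F4: move forward 1/4 (blocked), now at (x=0, y=4)
  R: turn right, now facing North
  F4: move forward 0/4 (blocked), now at (x=0, y=4)
Final: (x=0, y=4), facing North

Answer: Final position: (x=0, y=4), facing North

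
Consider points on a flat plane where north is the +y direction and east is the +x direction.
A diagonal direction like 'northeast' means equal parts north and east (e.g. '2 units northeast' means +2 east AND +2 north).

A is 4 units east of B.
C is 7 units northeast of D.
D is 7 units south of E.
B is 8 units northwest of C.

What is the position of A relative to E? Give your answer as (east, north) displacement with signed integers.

Place E at the origin (east=0, north=0).
  D is 7 units south of E: delta (east=+0, north=-7); D at (east=0, north=-7).
  C is 7 units northeast of D: delta (east=+7, north=+7); C at (east=7, north=0).
  B is 8 units northwest of C: delta (east=-8, north=+8); B at (east=-1, north=8).
  A is 4 units east of B: delta (east=+4, north=+0); A at (east=3, north=8).
Therefore A relative to E: (east=3, north=8).

Answer: A is at (east=3, north=8) relative to E.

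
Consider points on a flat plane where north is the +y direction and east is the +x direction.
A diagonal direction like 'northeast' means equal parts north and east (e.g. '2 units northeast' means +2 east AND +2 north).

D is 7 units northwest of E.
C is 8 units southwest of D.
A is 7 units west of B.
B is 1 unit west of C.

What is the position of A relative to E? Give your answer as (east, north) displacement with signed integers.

Answer: A is at (east=-23, north=-1) relative to E.

Derivation:
Place E at the origin (east=0, north=0).
  D is 7 units northwest of E: delta (east=-7, north=+7); D at (east=-7, north=7).
  C is 8 units southwest of D: delta (east=-8, north=-8); C at (east=-15, north=-1).
  B is 1 unit west of C: delta (east=-1, north=+0); B at (east=-16, north=-1).
  A is 7 units west of B: delta (east=-7, north=+0); A at (east=-23, north=-1).
Therefore A relative to E: (east=-23, north=-1).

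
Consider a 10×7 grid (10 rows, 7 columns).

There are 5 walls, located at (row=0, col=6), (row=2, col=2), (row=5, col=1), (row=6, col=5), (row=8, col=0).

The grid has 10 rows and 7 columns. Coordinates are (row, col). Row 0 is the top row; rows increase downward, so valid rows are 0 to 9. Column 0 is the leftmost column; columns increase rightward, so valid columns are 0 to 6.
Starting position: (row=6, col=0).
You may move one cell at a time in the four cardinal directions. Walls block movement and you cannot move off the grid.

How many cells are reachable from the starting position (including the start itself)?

Answer: Reachable cells: 65

Derivation:
BFS flood-fill from (row=6, col=0):
  Distance 0: (row=6, col=0)
  Distance 1: (row=5, col=0), (row=6, col=1), (row=7, col=0)
  Distance 2: (row=4, col=0), (row=6, col=2), (row=7, col=1)
  Distance 3: (row=3, col=0), (row=4, col=1), (row=5, col=2), (row=6, col=3), (row=7, col=2), (row=8, col=1)
  Distance 4: (row=2, col=0), (row=3, col=1), (row=4, col=2), (row=5, col=3), (row=6, col=4), (row=7, col=3), (row=8, col=2), (row=9, col=1)
  Distance 5: (row=1, col=0), (row=2, col=1), (row=3, col=2), (row=4, col=3), (row=5, col=4), (row=7, col=4), (row=8, col=3), (row=9, col=0), (row=9, col=2)
  Distance 6: (row=0, col=0), (row=1, col=1), (row=3, col=3), (row=4, col=4), (row=5, col=5), (row=7, col=5), (row=8, col=4), (row=9, col=3)
  Distance 7: (row=0, col=1), (row=1, col=2), (row=2, col=3), (row=3, col=4), (row=4, col=5), (row=5, col=6), (row=7, col=6), (row=8, col=5), (row=9, col=4)
  Distance 8: (row=0, col=2), (row=1, col=3), (row=2, col=4), (row=3, col=5), (row=4, col=6), (row=6, col=6), (row=8, col=6), (row=9, col=5)
  Distance 9: (row=0, col=3), (row=1, col=4), (row=2, col=5), (row=3, col=6), (row=9, col=6)
  Distance 10: (row=0, col=4), (row=1, col=5), (row=2, col=6)
  Distance 11: (row=0, col=5), (row=1, col=6)
Total reachable: 65 (grid has 65 open cells total)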